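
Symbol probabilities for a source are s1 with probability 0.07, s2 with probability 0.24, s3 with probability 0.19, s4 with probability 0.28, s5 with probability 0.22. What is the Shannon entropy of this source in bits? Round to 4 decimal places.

H = −Σ pᵢ log₂ pᵢ.
−0.07·log₂(0.07) = 0.2686
−0.24·log₂(0.24) = 0.4941
−0.19·log₂(0.19) = 0.4552
−0.28·log₂(0.28) = 0.5142
−0.22·log₂(0.22) = 0.4806
Sum ≈ 2.2127 → 2.2127 bits.

2.2127 bits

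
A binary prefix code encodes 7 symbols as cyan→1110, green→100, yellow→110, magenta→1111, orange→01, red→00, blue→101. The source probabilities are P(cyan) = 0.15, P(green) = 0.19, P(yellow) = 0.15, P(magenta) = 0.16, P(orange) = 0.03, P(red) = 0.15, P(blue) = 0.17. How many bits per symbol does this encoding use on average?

L̄ = Σ pᵢ·ℓᵢ = 0.15·4 + 0.19·3 + 0.15·3 + 0.16·4 + 0.03·2 + 0.15·2 + 0.17·3 = 3.13 bits/symbol.

3.13 bits/symbol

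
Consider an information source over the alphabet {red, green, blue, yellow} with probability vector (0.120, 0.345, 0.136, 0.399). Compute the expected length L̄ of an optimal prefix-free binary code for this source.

Repeatedly combine the two least-probable nodes; the expected code length is the sum of the merged weights.
merge 3/25 + 17/125 → 32/125
merge 32/125 + 69/200 → 601/1000
merge 399/1000 + 601/1000 → 1
L = 32/125 + 601/1000 + 1 = 1857/1000 = 1.857 bits/symbol.

1.857 bits/symbol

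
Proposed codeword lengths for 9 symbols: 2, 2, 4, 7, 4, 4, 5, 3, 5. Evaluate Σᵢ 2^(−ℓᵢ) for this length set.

With common denominator 2^7 = 128: Σ 2^(−ℓᵢ) = 32/128 + 32/128 + 8/128 + 1/128 + 8/128 + 8/128 + 4/128 + 16/128 + 4/128 = 113/128 = 0.8828125.

0.8828125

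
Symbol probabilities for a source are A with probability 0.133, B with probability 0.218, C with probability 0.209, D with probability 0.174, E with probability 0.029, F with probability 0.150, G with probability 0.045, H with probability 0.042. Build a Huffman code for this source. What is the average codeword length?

2.76 bits/symbol

Repeatedly combine the two least-probable nodes; the expected code length is the sum of the merged weights.
merge 29/1000 + 21/500 → 71/1000
merge 9/200 + 71/1000 → 29/250
merge 29/250 + 133/1000 → 249/1000
merge 3/20 + 87/500 → 81/250
merge 209/1000 + 109/500 → 427/1000
merge 249/1000 + 81/250 → 573/1000
merge 427/1000 + 573/1000 → 1
L = 71/1000 + 29/250 + 249/1000 + 81/250 + 427/1000 + 573/1000 + 1 = 69/25 = 2.76 bits/symbol.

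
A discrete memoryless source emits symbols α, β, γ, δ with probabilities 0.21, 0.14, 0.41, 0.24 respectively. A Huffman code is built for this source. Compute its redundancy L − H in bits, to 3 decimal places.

Entropy H = −Σ p log₂ p ≈ 1.8915 bits.
Huffman merges: 7/50+21/100→7/20; 6/25+7/20→59/100; 41/100+59/100→1. L = 97/50 ≈ 1.9400.
L − H = 1.9400 − 1.8915 = 0.049 bits.

0.049 bits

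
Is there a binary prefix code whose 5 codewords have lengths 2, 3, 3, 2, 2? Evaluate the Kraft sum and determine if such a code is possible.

1; yes

With common denominator 2^3 = 8: Σ 2^(−ℓᵢ) = 2/8 + 1/8 + 1/8 + 2/8 + 2/8 = 8/8 = 1.
Kraft's inequality requires Σ ≤ 1; here Σ = 1 ≤ 1, so such a prefix code exists.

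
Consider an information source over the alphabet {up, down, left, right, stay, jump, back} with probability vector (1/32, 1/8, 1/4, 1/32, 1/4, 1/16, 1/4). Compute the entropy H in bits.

Each probability is a power of 1/2, so log₂(1/p) is an integer.
H = Σ p·log₂(1/p) = 1/32·5 + 1/8·3 + 1/4·2 + 1/32·5 + 1/4·2 + 1/16·4 + 1/4·2 = 2.4375 bits.

2.4375 bits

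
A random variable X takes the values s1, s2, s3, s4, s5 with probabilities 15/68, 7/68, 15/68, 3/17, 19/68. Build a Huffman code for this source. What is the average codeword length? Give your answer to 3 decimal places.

Repeatedly combine the two least-probable nodes; the expected code length is the sum of the merged weights.
merge 7/68 + 3/17 → 19/68
merge 15/68 + 15/68 → 15/34
merge 19/68 + 19/68 → 19/34
merge 15/34 + 19/34 → 1
L = 19/68 + 15/34 + 19/34 + 1 = 155/68 ≈ 2.279 bits/symbol.

2.279 bits/symbol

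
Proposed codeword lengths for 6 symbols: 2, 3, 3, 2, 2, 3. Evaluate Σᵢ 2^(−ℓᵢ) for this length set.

With common denominator 2^3 = 8: Σ 2^(−ℓᵢ) = 2/8 + 1/8 + 1/8 + 2/8 + 2/8 + 1/8 = 9/8 = 1.125.

1.125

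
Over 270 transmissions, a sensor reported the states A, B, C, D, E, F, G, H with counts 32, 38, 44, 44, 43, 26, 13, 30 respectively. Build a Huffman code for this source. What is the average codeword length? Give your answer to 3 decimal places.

2.981 bits/symbol

Probabilities are the counts divided by 270.
Repeatedly combine the two least-probable nodes; the expected code length is the sum of the merged weights.
merge 13/270 + 13/135 → 13/90
merge 1/9 + 16/135 → 31/135
merge 19/135 + 13/90 → 77/270
merge 43/270 + 22/135 → 29/90
merge 22/135 + 31/135 → 53/135
merge 77/270 + 29/90 → 82/135
merge 53/135 + 82/135 → 1
L = 13/90 + 31/135 + 77/270 + 29/90 + 53/135 + 82/135 + 1 = 161/54 ≈ 2.981 bits/symbol.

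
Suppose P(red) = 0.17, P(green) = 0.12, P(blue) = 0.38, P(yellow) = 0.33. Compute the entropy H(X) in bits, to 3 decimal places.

H = −Σ pᵢ log₂ pᵢ.
−0.17·log₂(0.17) = 0.4346
−0.12·log₂(0.12) = 0.3671
−0.38·log₂(0.38) = 0.5305
−0.33·log₂(0.33) = 0.5278
Sum ≈ 1.8599 → 1.860 bits.

1.860 bits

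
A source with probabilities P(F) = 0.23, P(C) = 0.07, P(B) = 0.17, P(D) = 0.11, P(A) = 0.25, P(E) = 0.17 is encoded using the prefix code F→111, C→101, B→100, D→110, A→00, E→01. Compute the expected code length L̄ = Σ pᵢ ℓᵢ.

2.58 bits/symbol

L̄ = Σ pᵢ·ℓᵢ = 0.23·3 + 0.07·3 + 0.17·3 + 0.11·3 + 0.25·2 + 0.17·2 = 2.58 bits/symbol.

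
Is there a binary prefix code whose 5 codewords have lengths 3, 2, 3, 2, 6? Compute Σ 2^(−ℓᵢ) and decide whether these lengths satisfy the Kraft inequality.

0.765625; yes

With common denominator 2^6 = 64: Σ 2^(−ℓᵢ) = 8/64 + 16/64 + 8/64 + 16/64 + 1/64 = 49/64 = 0.765625.
Kraft's inequality requires Σ ≤ 1; here Σ = 0.765625 ≤ 1, so such a prefix code exists.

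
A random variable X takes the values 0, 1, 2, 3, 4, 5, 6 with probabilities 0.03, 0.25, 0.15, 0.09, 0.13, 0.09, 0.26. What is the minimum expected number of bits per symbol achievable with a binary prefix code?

2.61 bits/symbol

Repeatedly combine the two least-probable nodes; the expected code length is the sum of the merged weights.
merge 3/100 + 9/100 → 3/25
merge 9/100 + 3/25 → 21/100
merge 13/100 + 3/20 → 7/25
merge 21/100 + 1/4 → 23/50
merge 13/50 + 7/25 → 27/50
merge 23/50 + 27/50 → 1
L = 3/25 + 21/100 + 7/25 + 23/50 + 27/50 + 1 = 261/100 = 2.61 bits/symbol.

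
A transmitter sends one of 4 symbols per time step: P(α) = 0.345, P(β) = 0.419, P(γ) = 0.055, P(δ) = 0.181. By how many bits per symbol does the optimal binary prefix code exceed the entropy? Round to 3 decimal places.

0.085 bits

Entropy H = −Σ p log₂ p ≈ 1.7320 bits.
Huffman merges: 11/200+181/1000→59/250; 59/250+69/200→581/1000; 419/1000+581/1000→1. L = 1817/1000 ≈ 1.8170.
L − H = 1.8170 − 1.7320 = 0.085 bits.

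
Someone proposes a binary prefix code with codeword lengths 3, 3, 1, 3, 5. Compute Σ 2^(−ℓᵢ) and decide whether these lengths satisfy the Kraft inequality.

With common denominator 2^5 = 32: Σ 2^(−ℓᵢ) = 4/32 + 4/32 + 16/32 + 4/32 + 1/32 = 29/32 = 0.90625.
Kraft's inequality requires Σ ≤ 1; here Σ = 0.90625 ≤ 1, so such a prefix code exists.

0.90625; yes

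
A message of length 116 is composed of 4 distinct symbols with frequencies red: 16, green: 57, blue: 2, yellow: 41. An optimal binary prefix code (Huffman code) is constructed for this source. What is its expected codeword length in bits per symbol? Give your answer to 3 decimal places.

1.664 bits/symbol

Probabilities are the counts divided by 116.
Repeatedly combine the two least-probable nodes; the expected code length is the sum of the merged weights.
merge 1/58 + 4/29 → 9/58
merge 9/58 + 41/116 → 59/116
merge 57/116 + 59/116 → 1
L = 9/58 + 59/116 + 1 = 193/116 ≈ 1.664 bits/symbol.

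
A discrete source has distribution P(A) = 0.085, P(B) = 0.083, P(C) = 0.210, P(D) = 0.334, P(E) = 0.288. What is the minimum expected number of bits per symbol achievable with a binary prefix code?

2.168 bits/symbol

Repeatedly combine the two least-probable nodes; the expected code length is the sum of the merged weights.
merge 83/1000 + 17/200 → 21/125
merge 21/125 + 21/100 → 189/500
merge 36/125 + 167/500 → 311/500
merge 189/500 + 311/500 → 1
L = 21/125 + 189/500 + 311/500 + 1 = 271/125 = 2.168 bits/symbol.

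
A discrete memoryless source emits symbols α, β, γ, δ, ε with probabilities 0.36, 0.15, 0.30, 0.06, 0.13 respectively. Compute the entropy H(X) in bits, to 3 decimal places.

H = −Σ pᵢ log₂ pᵢ.
−0.36·log₂(0.36) = 0.5306
−0.15·log₂(0.15) = 0.4105
−0.30·log₂(0.30) = 0.5211
−0.06·log₂(0.06) = 0.2435
−0.13·log₂(0.13) = 0.3826
Sum ≈ 2.0884 → 2.088 bits.

2.088 bits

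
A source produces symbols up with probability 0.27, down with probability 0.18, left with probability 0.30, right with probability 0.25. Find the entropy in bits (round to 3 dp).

H = −Σ pᵢ log₂ pᵢ.
−0.27·log₂(0.27) = 0.5100
−0.18·log₂(0.18) = 0.4453
−0.30·log₂(0.30) = 0.5211
−0.25·log₂(0.25) = 0.5000
Sum ≈ 1.9764 → 1.976 bits.

1.976 bits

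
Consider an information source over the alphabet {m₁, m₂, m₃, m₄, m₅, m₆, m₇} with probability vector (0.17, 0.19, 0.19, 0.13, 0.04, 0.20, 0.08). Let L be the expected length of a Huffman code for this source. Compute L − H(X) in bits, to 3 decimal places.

Entropy H = −Σ p log₂ p ≈ 2.6693 bits.
Huffman merges: 1/25+2/25→3/25; 3/25+13/100→1/4; 17/100+19/100→9/25; 19/100+1/5→39/100; 1/4+9/25→61/100; 39/100+61/100→1. L = 273/100 ≈ 2.7300.
L − H = 2.7300 − 2.6693 = 0.061 bits.

0.061 bits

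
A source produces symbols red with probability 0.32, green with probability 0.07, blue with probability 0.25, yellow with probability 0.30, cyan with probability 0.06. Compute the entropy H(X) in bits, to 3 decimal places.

2.059 bits

H = −Σ pᵢ log₂ pᵢ.
−0.32·log₂(0.32) = 0.5260
−0.07·log₂(0.07) = 0.2686
−0.25·log₂(0.25) = 0.5000
−0.30·log₂(0.30) = 0.5211
−0.06·log₂(0.06) = 0.2435
Sum ≈ 2.0592 → 2.059 bits.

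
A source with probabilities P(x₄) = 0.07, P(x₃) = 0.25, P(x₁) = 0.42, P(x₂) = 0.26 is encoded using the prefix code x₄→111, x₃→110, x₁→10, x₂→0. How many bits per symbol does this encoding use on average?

L̄ = Σ pᵢ·ℓᵢ = 0.07·3 + 0.25·3 + 0.42·2 + 0.26·1 = 2.06 bits/symbol.

2.06 bits/symbol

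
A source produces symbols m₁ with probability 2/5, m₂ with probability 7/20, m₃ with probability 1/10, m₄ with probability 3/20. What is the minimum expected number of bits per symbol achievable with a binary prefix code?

1.85 bits/symbol

Repeatedly combine the two least-probable nodes; the expected code length is the sum of the merged weights.
merge 1/10 + 3/20 → 1/4
merge 1/4 + 7/20 → 3/5
merge 2/5 + 3/5 → 1
L = 1/4 + 3/5 + 1 = 37/20 = 1.85 bits/symbol.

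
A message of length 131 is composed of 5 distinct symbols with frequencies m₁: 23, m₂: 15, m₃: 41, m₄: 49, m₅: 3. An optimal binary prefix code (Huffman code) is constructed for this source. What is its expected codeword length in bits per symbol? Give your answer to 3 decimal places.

2.076 bits/symbol

Probabilities are the counts divided by 131.
Repeatedly combine the two least-probable nodes; the expected code length is the sum of the merged weights.
merge 3/131 + 15/131 → 18/131
merge 18/131 + 23/131 → 41/131
merge 41/131 + 41/131 → 82/131
merge 49/131 + 82/131 → 1
L = 18/131 + 41/131 + 82/131 + 1 = 272/131 ≈ 2.076 bits/symbol.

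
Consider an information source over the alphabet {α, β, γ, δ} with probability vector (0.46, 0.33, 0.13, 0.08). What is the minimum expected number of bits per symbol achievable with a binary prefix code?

Repeatedly combine the two least-probable nodes; the expected code length is the sum of the merged weights.
merge 2/25 + 13/100 → 21/100
merge 21/100 + 33/100 → 27/50
merge 23/50 + 27/50 → 1
L = 21/100 + 27/50 + 1 = 7/4 = 1.75 bits/symbol.

1.75 bits/symbol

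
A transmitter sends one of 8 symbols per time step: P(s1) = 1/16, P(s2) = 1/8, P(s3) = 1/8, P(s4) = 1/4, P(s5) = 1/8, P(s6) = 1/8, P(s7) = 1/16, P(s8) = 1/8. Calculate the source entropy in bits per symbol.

2.875 bits

Each probability is a power of 1/2, so log₂(1/p) is an integer.
H = Σ p·log₂(1/p) = 1/16·4 + 1/8·3 + 1/8·3 + 1/4·2 + 1/8·3 + 1/8·3 + 1/16·4 + 1/8·3 = 2.875 bits.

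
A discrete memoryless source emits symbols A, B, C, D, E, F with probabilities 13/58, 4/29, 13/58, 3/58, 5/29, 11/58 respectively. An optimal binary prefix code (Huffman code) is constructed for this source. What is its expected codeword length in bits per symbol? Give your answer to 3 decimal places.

Repeatedly combine the two least-probable nodes; the expected code length is the sum of the merged weights.
merge 3/58 + 4/29 → 11/58
merge 5/29 + 11/58 → 21/58
merge 11/58 + 13/58 → 12/29
merge 13/58 + 21/58 → 17/29
merge 12/29 + 17/29 → 1
L = 11/58 + 21/58 + 12/29 + 17/29 + 1 = 74/29 ≈ 2.552 bits/symbol.

2.552 bits/symbol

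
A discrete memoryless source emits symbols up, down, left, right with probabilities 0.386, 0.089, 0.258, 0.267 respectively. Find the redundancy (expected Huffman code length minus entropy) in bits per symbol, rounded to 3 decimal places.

0.107 bits

Entropy H = −Σ p log₂ p ≈ 1.8537 bits.
Huffman merges: 89/1000+129/500→347/1000; 267/1000+347/1000→307/500; 193/500+307/500→1. L = 1961/1000 ≈ 1.9610.
L − H = 1.9610 − 1.8537 = 0.107 bits.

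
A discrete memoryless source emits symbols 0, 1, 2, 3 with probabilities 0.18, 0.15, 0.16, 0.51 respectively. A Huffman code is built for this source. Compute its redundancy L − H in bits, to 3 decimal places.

0.026 bits

Entropy H = −Σ p log₂ p ≈ 1.7743 bits.
Huffman merges: 3/20+4/25→31/100; 9/50+31/100→49/100; 49/100+51/100→1. L = 9/5 ≈ 1.8000.
L − H = 1.8000 − 1.7743 = 0.026 bits.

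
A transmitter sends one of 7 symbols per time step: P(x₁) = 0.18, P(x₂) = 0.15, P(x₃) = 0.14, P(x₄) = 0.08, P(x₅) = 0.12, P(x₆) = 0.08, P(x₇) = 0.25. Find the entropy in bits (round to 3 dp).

H = −Σ pᵢ log₂ pᵢ.
−0.18·log₂(0.18) = 0.4453
−0.15·log₂(0.15) = 0.4105
−0.14·log₂(0.14) = 0.3971
−0.08·log₂(0.08) = 0.2915
−0.12·log₂(0.12) = 0.3671
−0.08·log₂(0.08) = 0.2915
−0.25·log₂(0.25) = 0.5000
Sum ≈ 2.7030 → 2.703 bits.

2.703 bits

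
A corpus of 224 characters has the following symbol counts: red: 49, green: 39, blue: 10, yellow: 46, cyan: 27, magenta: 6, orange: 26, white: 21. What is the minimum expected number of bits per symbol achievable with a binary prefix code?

Probabilities are the counts divided by 224.
Repeatedly combine the two least-probable nodes; the expected code length is the sum of the merged weights.
merge 3/112 + 5/112 → 1/14
merge 1/14 + 3/32 → 37/224
merge 13/112 + 27/224 → 53/224
merge 37/224 + 39/224 → 19/56
merge 23/112 + 7/32 → 95/224
merge 53/224 + 19/56 → 129/224
merge 95/224 + 129/224 → 1
L = 1/14 + 37/224 + 53/224 + 19/56 + 95/224 + 129/224 + 1 = 45/16 = 2.8125 bits/symbol.

2.8125 bits/symbol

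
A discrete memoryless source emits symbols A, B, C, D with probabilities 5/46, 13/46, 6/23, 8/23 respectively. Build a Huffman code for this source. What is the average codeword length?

Repeatedly combine the two least-probable nodes; the expected code length is the sum of the merged weights.
merge 5/46 + 6/23 → 17/46
merge 13/46 + 8/23 → 29/46
merge 17/46 + 29/46 → 1
L = 17/46 + 29/46 + 1 = 2 bits/symbol.

2 bits/symbol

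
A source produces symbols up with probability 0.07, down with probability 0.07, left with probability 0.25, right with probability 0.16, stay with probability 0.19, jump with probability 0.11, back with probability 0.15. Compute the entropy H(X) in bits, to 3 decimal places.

2.676 bits

H = −Σ pᵢ log₂ pᵢ.
−0.07·log₂(0.07) = 0.2686
−0.07·log₂(0.07) = 0.2686
−0.25·log₂(0.25) = 0.5000
−0.16·log₂(0.16) = 0.4230
−0.19·log₂(0.19) = 0.4552
−0.11·log₂(0.11) = 0.3503
−0.15·log₂(0.15) = 0.4105
Sum ≈ 2.6762 → 2.676 bits.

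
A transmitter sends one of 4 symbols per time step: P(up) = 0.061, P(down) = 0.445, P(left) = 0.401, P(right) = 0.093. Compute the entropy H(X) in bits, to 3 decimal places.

H = −Σ pᵢ log₂ pᵢ.
−0.061·log₂(0.061) = 0.2461
−0.445·log₂(0.445) = 0.5198
−0.401·log₂(0.401) = 0.5286
−0.093·log₂(0.093) = 0.3187
Sum ≈ 1.6133 → 1.613 bits.

1.613 bits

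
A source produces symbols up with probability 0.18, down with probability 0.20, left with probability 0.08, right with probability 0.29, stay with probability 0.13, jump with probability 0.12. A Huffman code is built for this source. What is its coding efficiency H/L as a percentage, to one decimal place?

Entropy H = −Σ p log₂ p ≈ 2.4688 bits.
Huffman merges: 2/25+3/25→1/5; 13/100+9/50→31/100; 1/5+1/5→2/5; 29/100+31/100→3/5; 2/5+3/5→1. L = 251/100 ≈ 2.5100.
Efficiency = H/L = 2.4688/2.5100 = 98.4%.

98.4%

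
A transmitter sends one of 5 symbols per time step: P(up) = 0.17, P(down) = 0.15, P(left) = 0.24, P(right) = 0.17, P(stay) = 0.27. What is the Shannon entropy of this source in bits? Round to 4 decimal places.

2.2839 bits

H = −Σ pᵢ log₂ pᵢ.
−0.17·log₂(0.17) = 0.4346
−0.15·log₂(0.15) = 0.4105
−0.24·log₂(0.24) = 0.4941
−0.17·log₂(0.17) = 0.4346
−0.27·log₂(0.27) = 0.5100
Sum ≈ 2.2839 → 2.2839 bits.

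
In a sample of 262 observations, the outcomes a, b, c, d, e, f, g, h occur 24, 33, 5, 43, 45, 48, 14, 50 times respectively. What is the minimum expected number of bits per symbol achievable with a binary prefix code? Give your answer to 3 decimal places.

Probabilities are the counts divided by 262.
Repeatedly combine the two least-probable nodes; the expected code length is the sum of the merged weights.
merge 5/262 + 7/131 → 19/262
merge 19/262 + 12/131 → 43/262
merge 33/262 + 43/262 → 38/131
merge 43/262 + 45/262 → 44/131
merge 24/131 + 25/131 → 49/131
merge 38/131 + 44/131 → 82/131
merge 49/131 + 82/131 → 1
L = 19/262 + 43/262 + 38/131 + 44/131 + 49/131 + 82/131 + 1 = 375/131 ≈ 2.863 bits/symbol.

2.863 bits/symbol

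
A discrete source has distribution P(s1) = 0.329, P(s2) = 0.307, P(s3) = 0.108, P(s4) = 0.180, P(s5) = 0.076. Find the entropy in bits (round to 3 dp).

H = −Σ pᵢ log₂ pᵢ.
−0.329·log₂(0.329) = 0.5277
−0.307·log₂(0.307) = 0.5230
−0.108·log₂(0.108) = 0.3468
−0.180·log₂(0.180) = 0.4453
−0.076·log₂(0.076) = 0.2826
Sum ≈ 2.1253 → 2.125 bits.

2.125 bits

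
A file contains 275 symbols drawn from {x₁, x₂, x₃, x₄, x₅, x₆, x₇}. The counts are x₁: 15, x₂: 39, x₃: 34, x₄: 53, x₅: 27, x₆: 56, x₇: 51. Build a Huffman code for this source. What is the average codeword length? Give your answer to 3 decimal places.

Probabilities are the counts divided by 275.
Repeatedly combine the two least-probable nodes; the expected code length is the sum of the merged weights.
merge 3/55 + 27/275 → 42/275
merge 34/275 + 39/275 → 73/275
merge 42/275 + 51/275 → 93/275
merge 53/275 + 56/275 → 109/275
merge 73/275 + 93/275 → 166/275
merge 109/275 + 166/275 → 1
L = 42/275 + 73/275 + 93/275 + 109/275 + 166/275 + 1 = 758/275 ≈ 2.756 bits/symbol.

2.756 bits/symbol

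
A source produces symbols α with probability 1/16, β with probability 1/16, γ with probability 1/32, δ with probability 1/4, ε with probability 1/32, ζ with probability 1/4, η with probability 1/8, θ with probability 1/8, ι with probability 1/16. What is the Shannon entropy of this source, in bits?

2.8125 bits

Each probability is a power of 1/2, so log₂(1/p) is an integer.
H = Σ p·log₂(1/p) = 1/16·4 + 1/16·4 + 1/32·5 + 1/4·2 + 1/32·5 + 1/4·2 + 1/8·3 + 1/8·3 + 1/16·4 = 2.8125 bits.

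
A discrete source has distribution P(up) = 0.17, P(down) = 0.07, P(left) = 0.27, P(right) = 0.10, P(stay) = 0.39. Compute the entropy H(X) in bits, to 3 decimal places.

H = −Σ pᵢ log₂ pᵢ.
−0.17·log₂(0.17) = 0.4346
−0.07·log₂(0.07) = 0.2686
−0.27·log₂(0.27) = 0.5100
−0.10·log₂(0.10) = 0.3322
−0.39·log₂(0.39) = 0.5298
Sum ≈ 2.0752 → 2.075 bits.

2.075 bits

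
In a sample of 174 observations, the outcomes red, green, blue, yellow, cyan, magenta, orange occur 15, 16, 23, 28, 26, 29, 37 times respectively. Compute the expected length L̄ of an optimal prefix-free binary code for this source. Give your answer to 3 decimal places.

2.787 bits/symbol

Probabilities are the counts divided by 174.
Repeatedly combine the two least-probable nodes; the expected code length is the sum of the merged weights.
merge 5/58 + 8/87 → 31/174
merge 23/174 + 13/87 → 49/174
merge 14/87 + 1/6 → 19/58
merge 31/174 + 37/174 → 34/87
merge 49/174 + 19/58 → 53/87
merge 34/87 + 53/87 → 1
L = 31/174 + 49/174 + 19/58 + 34/87 + 53/87 + 1 = 485/174 ≈ 2.787 bits/symbol.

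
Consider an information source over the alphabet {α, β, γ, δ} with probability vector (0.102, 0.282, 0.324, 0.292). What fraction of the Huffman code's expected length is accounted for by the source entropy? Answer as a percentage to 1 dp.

Entropy H = −Σ p log₂ p ≈ 1.8963 bits.
Huffman merges: 51/500+141/500→48/125; 73/250+81/250→77/125; 48/125+77/125→1. L = 2 ≈ 2.0000.
Efficiency = H/L = 1.8963/2.0000 = 94.8%.

94.8%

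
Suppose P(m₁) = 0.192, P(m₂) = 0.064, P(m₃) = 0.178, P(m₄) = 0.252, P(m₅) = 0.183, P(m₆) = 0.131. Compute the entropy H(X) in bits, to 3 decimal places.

H = −Σ pᵢ log₂ pᵢ.
−0.192·log₂(0.192) = 0.4571
−0.064·log₂(0.064) = 0.2538
−0.178·log₂(0.178) = 0.4432
−0.252·log₂(0.252) = 0.5011
−0.183·log₂(0.183) = 0.4484
−0.131·log₂(0.131) = 0.3841
Sum ≈ 2.4878 → 2.488 bits.

2.488 bits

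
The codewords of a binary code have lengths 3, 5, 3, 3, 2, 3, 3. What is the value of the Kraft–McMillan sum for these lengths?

With common denominator 2^5 = 32: Σ 2^(−ℓᵢ) = 4/32 + 1/32 + 4/32 + 4/32 + 8/32 + 4/32 + 4/32 = 29/32 = 0.90625.

0.90625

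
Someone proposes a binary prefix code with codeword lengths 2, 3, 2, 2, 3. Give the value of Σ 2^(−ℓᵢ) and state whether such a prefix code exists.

1; yes

With common denominator 2^3 = 8: Σ 2^(−ℓᵢ) = 2/8 + 1/8 + 2/8 + 2/8 + 1/8 = 8/8 = 1.
Kraft's inequality requires Σ ≤ 1; here Σ = 1 ≤ 1, so such a prefix code exists.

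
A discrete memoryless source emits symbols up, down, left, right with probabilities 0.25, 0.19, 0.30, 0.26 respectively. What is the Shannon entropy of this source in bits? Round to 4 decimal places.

H = −Σ pᵢ log₂ pᵢ.
−0.25·log₂(0.25) = 0.5000
−0.19·log₂(0.19) = 0.4552
−0.30·log₂(0.30) = 0.5211
−0.26·log₂(0.26) = 0.5053
Sum ≈ 1.9816 → 1.9816 bits.

1.9816 bits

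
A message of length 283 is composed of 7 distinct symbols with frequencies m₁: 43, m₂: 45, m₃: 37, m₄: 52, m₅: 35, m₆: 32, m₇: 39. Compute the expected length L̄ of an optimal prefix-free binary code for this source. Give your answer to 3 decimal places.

Probabilities are the counts divided by 283.
Repeatedly combine the two least-probable nodes; the expected code length is the sum of the merged weights.
merge 32/283 + 35/283 → 67/283
merge 37/283 + 39/283 → 76/283
merge 43/283 + 45/283 → 88/283
merge 52/283 + 67/283 → 119/283
merge 76/283 + 88/283 → 164/283
merge 119/283 + 164/283 → 1
L = 67/283 + 76/283 + 88/283 + 119/283 + 164/283 + 1 = 797/283 ≈ 2.816 bits/symbol.

2.816 bits/symbol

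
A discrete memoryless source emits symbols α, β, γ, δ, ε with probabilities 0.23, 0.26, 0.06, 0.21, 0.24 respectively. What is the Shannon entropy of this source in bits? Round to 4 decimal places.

2.2034 bits

H = −Σ pᵢ log₂ pᵢ.
−0.23·log₂(0.23) = 0.4877
−0.26·log₂(0.26) = 0.5053
−0.06·log₂(0.06) = 0.2435
−0.21·log₂(0.21) = 0.4728
−0.24·log₂(0.24) = 0.4941
Sum ≈ 2.2034 → 2.2034 bits.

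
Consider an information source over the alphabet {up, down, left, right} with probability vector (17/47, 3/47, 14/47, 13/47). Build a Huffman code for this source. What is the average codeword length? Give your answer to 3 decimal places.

1.979 bits/symbol

Repeatedly combine the two least-probable nodes; the expected code length is the sum of the merged weights.
merge 3/47 + 13/47 → 16/47
merge 14/47 + 16/47 → 30/47
merge 17/47 + 30/47 → 1
L = 16/47 + 30/47 + 1 = 93/47 ≈ 1.979 bits/symbol.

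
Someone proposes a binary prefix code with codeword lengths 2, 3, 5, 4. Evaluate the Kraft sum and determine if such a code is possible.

With common denominator 2^5 = 32: Σ 2^(−ℓᵢ) = 8/32 + 4/32 + 1/32 + 2/32 = 15/32 = 0.46875.
Kraft's inequality requires Σ ≤ 1; here Σ = 0.46875 ≤ 1, so such a prefix code exists.

0.46875; yes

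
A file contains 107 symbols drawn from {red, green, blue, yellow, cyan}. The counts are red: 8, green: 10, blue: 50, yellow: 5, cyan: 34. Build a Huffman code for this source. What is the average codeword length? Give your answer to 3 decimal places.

Probabilities are the counts divided by 107.
Repeatedly combine the two least-probable nodes; the expected code length is the sum of the merged weights.
merge 5/107 + 8/107 → 13/107
merge 10/107 + 13/107 → 23/107
merge 23/107 + 34/107 → 57/107
merge 50/107 + 57/107 → 1
L = 13/107 + 23/107 + 57/107 + 1 = 200/107 ≈ 1.869 bits/symbol.

1.869 bits/symbol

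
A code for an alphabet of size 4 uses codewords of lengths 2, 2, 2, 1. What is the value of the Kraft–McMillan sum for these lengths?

With common denominator 2^2 = 4: Σ 2^(−ℓᵢ) = 1/4 + 1/4 + 1/4 + 2/4 = 5/4 = 1.25.

1.25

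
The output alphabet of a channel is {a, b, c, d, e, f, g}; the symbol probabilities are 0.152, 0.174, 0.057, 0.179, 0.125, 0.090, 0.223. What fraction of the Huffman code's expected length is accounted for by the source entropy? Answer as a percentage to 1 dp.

98.4%

Entropy H = −Σ p log₂ p ≈ 2.7024 bits.
Huffman merges: 57/1000+9/100→147/1000; 1/8+147/1000→34/125; 19/125+87/500→163/500; 179/1000+223/1000→201/500; 34/125+163/500→299/500; 201/500+299/500→1. L = 549/200 ≈ 2.7450.
Efficiency = H/L = 2.7024/2.7450 = 98.4%.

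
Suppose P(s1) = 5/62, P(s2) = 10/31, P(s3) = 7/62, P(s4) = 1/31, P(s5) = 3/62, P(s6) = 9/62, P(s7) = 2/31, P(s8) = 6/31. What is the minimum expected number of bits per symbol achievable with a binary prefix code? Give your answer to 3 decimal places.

Repeatedly combine the two least-probable nodes; the expected code length is the sum of the merged weights.
merge 1/31 + 3/62 → 5/62
merge 2/31 + 5/62 → 9/62
merge 5/62 + 7/62 → 6/31
merge 9/62 + 9/62 → 9/31
merge 6/31 + 6/31 → 12/31
merge 9/31 + 10/31 → 19/31
merge 12/31 + 19/31 → 1
L = 5/62 + 9/62 + 6/31 + 9/31 + 12/31 + 19/31 + 1 = 84/31 ≈ 2.710 bits/symbol.

2.710 bits/symbol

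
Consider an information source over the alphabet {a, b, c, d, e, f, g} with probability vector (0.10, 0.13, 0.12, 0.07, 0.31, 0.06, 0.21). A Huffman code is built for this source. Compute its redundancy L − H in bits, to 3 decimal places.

0.019 bits

Entropy H = −Σ p log₂ p ≈ 2.5906 bits.
Huffman merges: 3/50+7/100→13/100; 1/10+3/25→11/50; 13/100+13/100→13/50; 21/100+11/50→43/100; 13/50+31/100→57/100; 43/100+57/100→1. L = 261/100 ≈ 2.6100.
L − H = 2.6100 − 2.5906 = 0.019 bits.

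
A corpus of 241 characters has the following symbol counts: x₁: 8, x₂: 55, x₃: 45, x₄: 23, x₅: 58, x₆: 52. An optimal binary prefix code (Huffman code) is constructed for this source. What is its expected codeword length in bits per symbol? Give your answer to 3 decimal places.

2.444 bits/symbol

Probabilities are the counts divided by 241.
Repeatedly combine the two least-probable nodes; the expected code length is the sum of the merged weights.
merge 8/241 + 23/241 → 31/241
merge 31/241 + 45/241 → 76/241
merge 52/241 + 55/241 → 107/241
merge 58/241 + 76/241 → 134/241
merge 107/241 + 134/241 → 1
L = 31/241 + 76/241 + 107/241 + 134/241 + 1 = 589/241 ≈ 2.444 bits/symbol.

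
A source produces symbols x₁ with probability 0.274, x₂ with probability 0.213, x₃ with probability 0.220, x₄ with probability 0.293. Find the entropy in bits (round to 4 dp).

H = −Σ pᵢ log₂ pᵢ.
−0.274·log₂(0.274) = 0.5118
−0.213·log₂(0.213) = 0.4752
−0.220·log₂(0.220) = 0.4806
−0.293·log₂(0.293) = 0.5189
Sum ≈ 1.9865 → 1.9865 bits.

1.9865 bits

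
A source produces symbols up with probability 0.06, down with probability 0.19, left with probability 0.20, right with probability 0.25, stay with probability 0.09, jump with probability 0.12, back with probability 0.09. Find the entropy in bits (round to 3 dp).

H = −Σ pᵢ log₂ pᵢ.
−0.06·log₂(0.06) = 0.2435
−0.19·log₂(0.19) = 0.4552
−0.20·log₂(0.20) = 0.4644
−0.25·log₂(0.25) = 0.5000
−0.09·log₂(0.09) = 0.3127
−0.12·log₂(0.12) = 0.3671
−0.09·log₂(0.09) = 0.3127
Sum ≈ 2.6555 → 2.656 bits.

2.656 bits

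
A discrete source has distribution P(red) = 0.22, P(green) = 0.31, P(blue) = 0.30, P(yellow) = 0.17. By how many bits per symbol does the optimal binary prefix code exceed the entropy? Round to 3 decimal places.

0.040 bits

Entropy H = −Σ p log₂ p ≈ 1.9600 bits.
Huffman merges: 17/100+11/50→39/100; 3/10+31/100→61/100; 39/100+61/100→1. L = 2 ≈ 2.0000.
L − H = 2.0000 − 1.9600 = 0.040 bits.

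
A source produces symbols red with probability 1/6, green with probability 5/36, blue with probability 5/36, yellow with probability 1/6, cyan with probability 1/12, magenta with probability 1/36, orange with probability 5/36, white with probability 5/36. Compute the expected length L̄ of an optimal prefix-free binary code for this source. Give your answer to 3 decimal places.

Repeatedly combine the two least-probable nodes; the expected code length is the sum of the merged weights.
merge 1/36 + 1/12 → 1/9
merge 1/9 + 5/36 → 1/4
merge 5/36 + 5/36 → 5/18
merge 5/36 + 1/6 → 11/36
merge 1/6 + 1/4 → 5/12
merge 5/18 + 11/36 → 7/12
merge 5/12 + 7/12 → 1
L = 1/9 + 1/4 + 5/18 + 11/36 + 5/12 + 7/12 + 1 = 53/18 ≈ 2.944 bits/symbol.

2.944 bits/symbol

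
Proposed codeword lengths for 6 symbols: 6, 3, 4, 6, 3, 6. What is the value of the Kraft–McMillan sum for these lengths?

With common denominator 2^6 = 64: Σ 2^(−ℓᵢ) = 1/64 + 8/64 + 4/64 + 1/64 + 8/64 + 1/64 = 23/64 = 0.359375.

0.359375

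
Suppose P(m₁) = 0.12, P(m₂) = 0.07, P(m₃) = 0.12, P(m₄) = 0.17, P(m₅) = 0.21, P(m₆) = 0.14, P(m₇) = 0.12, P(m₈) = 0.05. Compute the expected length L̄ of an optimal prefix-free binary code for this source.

2.91 bits/symbol

Repeatedly combine the two least-probable nodes; the expected code length is the sum of the merged weights.
merge 1/20 + 7/100 → 3/25
merge 3/25 + 3/25 → 6/25
merge 3/25 + 3/25 → 6/25
merge 7/50 + 17/100 → 31/100
merge 21/100 + 6/25 → 9/20
merge 6/25 + 31/100 → 11/20
merge 9/20 + 11/20 → 1
L = 3/25 + 6/25 + 6/25 + 31/100 + 9/20 + 11/20 + 1 = 291/100 = 2.91 bits/symbol.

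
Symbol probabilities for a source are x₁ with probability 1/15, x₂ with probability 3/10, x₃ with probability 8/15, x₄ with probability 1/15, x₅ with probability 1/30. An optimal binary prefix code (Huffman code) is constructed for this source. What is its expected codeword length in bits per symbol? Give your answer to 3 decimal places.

Repeatedly combine the two least-probable nodes; the expected code length is the sum of the merged weights.
merge 1/30 + 1/15 → 1/10
merge 1/15 + 1/10 → 1/6
merge 1/6 + 3/10 → 7/15
merge 7/15 + 8/15 → 1
L = 1/10 + 1/6 + 7/15 + 1 = 26/15 ≈ 1.733 bits/symbol.

1.733 bits/symbol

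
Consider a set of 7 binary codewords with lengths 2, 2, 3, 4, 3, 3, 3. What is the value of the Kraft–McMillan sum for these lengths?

1.0625

With common denominator 2^4 = 16: Σ 2^(−ℓᵢ) = 4/16 + 4/16 + 2/16 + 1/16 + 2/16 + 2/16 + 2/16 = 17/16 = 1.0625.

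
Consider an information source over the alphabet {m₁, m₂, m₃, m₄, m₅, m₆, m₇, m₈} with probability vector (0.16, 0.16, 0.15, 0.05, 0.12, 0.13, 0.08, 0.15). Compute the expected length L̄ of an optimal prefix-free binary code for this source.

2.97 bits/symbol

Repeatedly combine the two least-probable nodes; the expected code length is the sum of the merged weights.
merge 1/20 + 2/25 → 13/100
merge 3/25 + 13/100 → 1/4
merge 13/100 + 3/20 → 7/25
merge 3/20 + 4/25 → 31/100
merge 4/25 + 1/4 → 41/100
merge 7/25 + 31/100 → 59/100
merge 41/100 + 59/100 → 1
L = 13/100 + 1/4 + 7/25 + 31/100 + 41/100 + 59/100 + 1 = 297/100 = 2.97 bits/symbol.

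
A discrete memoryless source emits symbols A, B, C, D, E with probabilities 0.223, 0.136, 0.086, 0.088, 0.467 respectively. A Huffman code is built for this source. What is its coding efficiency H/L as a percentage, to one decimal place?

Entropy H = −Σ p log₂ p ≈ 2.0002 bits.
Huffman merges: 43/500+11/125→87/500; 17/125+87/500→31/100; 223/1000+31/100→533/1000; 467/1000+533/1000→1. L = 2017/1000 ≈ 2.0170.
Efficiency = H/L = 2.0002/2.0170 = 99.2%.

99.2%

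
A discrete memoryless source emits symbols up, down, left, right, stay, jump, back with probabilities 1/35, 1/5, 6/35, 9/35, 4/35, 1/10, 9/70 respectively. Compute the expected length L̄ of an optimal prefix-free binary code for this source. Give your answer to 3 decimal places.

Repeatedly combine the two least-probable nodes; the expected code length is the sum of the merged weights.
merge 1/35 + 1/10 → 9/70
merge 4/35 + 9/70 → 17/70
merge 9/70 + 6/35 → 3/10
merge 1/5 + 17/70 → 31/70
merge 9/35 + 3/10 → 39/70
merge 31/70 + 39/70 → 1
L = 9/70 + 17/70 + 3/10 + 31/70 + 39/70 + 1 = 187/70 ≈ 2.671 bits/symbol.

2.671 bits/symbol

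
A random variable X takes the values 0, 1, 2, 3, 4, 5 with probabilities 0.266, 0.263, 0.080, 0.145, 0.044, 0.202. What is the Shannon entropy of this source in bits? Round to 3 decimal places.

2.375 bits

H = −Σ pᵢ log₂ pᵢ.
−0.266·log₂(0.266) = 0.5082
−0.263·log₂(0.263) = 0.5068
−0.080·log₂(0.080) = 0.2915
−0.145·log₂(0.145) = 0.4040
−0.044·log₂(0.044) = 0.1983
−0.202·log₂(0.202) = 0.4661
Sum ≈ 2.3748 → 2.375 bits.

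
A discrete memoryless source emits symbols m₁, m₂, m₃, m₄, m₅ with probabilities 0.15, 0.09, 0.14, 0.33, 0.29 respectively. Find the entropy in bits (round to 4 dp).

2.1660 bits

H = −Σ pᵢ log₂ pᵢ.
−0.15·log₂(0.15) = 0.4105
−0.09·log₂(0.09) = 0.3127
−0.14·log₂(0.14) = 0.3971
−0.33·log₂(0.33) = 0.5278
−0.29·log₂(0.29) = 0.5179
Sum ≈ 2.1660 → 2.1660 bits.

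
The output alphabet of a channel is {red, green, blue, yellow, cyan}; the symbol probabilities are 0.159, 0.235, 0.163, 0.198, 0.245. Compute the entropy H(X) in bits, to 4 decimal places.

2.2991 bits

H = −Σ pᵢ log₂ pᵢ.
−0.159·log₂(0.159) = 0.4218
−0.235·log₂(0.235) = 0.4910
−0.163·log₂(0.163) = 0.4266
−0.198·log₂(0.198) = 0.4626
−0.245·log₂(0.245) = 0.4971
Sum ≈ 2.2991 → 2.2991 bits.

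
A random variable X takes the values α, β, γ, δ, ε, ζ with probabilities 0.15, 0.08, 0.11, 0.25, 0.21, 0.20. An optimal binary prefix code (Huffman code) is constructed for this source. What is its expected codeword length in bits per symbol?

Repeatedly combine the two least-probable nodes; the expected code length is the sum of the merged weights.
merge 2/25 + 11/100 → 19/100
merge 3/20 + 19/100 → 17/50
merge 1/5 + 21/100 → 41/100
merge 1/4 + 17/50 → 59/100
merge 41/100 + 59/100 → 1
L = 19/100 + 17/50 + 41/100 + 59/100 + 1 = 253/100 = 2.53 bits/symbol.

2.53 bits/symbol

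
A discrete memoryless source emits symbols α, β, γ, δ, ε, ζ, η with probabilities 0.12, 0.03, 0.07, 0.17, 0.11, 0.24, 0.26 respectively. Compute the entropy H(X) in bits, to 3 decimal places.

H = −Σ pᵢ log₂ pᵢ.
−0.12·log₂(0.12) = 0.3671
−0.03·log₂(0.03) = 0.1518
−0.07·log₂(0.07) = 0.2686
−0.17·log₂(0.17) = 0.4346
−0.11·log₂(0.11) = 0.3503
−0.24·log₂(0.24) = 0.4941
−0.26·log₂(0.26) = 0.5053
Sum ≈ 2.5717 → 2.572 bits.

2.572 bits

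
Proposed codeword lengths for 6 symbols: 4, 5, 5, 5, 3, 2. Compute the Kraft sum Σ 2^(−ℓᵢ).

0.53125

With common denominator 2^5 = 32: Σ 2^(−ℓᵢ) = 2/32 + 1/32 + 1/32 + 1/32 + 4/32 + 8/32 = 17/32 = 0.53125.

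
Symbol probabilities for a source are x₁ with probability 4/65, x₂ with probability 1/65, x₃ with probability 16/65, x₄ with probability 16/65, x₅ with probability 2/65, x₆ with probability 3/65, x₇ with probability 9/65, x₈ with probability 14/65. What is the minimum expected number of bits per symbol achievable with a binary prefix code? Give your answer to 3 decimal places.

Repeatedly combine the two least-probable nodes; the expected code length is the sum of the merged weights.
merge 1/65 + 2/65 → 3/65
merge 3/65 + 3/65 → 6/65
merge 4/65 + 6/65 → 2/13
merge 9/65 + 2/13 → 19/65
merge 14/65 + 16/65 → 6/13
merge 16/65 + 19/65 → 7/13
merge 6/13 + 7/13 → 1
L = 3/65 + 6/65 + 2/13 + 19/65 + 6/13 + 7/13 + 1 = 168/65 ≈ 2.585 bits/symbol.

2.585 bits/symbol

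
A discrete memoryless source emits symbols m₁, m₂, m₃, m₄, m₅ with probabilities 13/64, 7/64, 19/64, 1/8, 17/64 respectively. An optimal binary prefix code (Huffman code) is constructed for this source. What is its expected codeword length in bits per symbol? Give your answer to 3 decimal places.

Repeatedly combine the two least-probable nodes; the expected code length is the sum of the merged weights.
merge 7/64 + 1/8 → 15/64
merge 13/64 + 15/64 → 7/16
merge 17/64 + 19/64 → 9/16
merge 7/16 + 9/16 → 1
L = 15/64 + 7/16 + 9/16 + 1 = 143/64 ≈ 2.234 bits/symbol.

2.234 bits/symbol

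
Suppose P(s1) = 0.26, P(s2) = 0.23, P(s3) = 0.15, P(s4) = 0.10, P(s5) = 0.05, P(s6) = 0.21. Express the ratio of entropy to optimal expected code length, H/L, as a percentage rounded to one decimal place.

99.0%

Entropy H = −Σ p log₂ p ≈ 2.4246 bits.
Huffman merges: 1/20+1/10→3/20; 3/20+3/20→3/10; 21/100+23/100→11/25; 13/50+3/10→14/25; 11/25+14/25→1. L = 49/20 ≈ 2.4500.
Efficiency = H/L = 2.4246/2.4500 = 99.0%.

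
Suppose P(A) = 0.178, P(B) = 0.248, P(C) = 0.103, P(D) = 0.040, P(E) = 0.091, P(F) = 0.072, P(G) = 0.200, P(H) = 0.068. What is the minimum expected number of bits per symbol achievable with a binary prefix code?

2.823 bits/symbol

Repeatedly combine the two least-probable nodes; the expected code length is the sum of the merged weights.
merge 1/25 + 17/250 → 27/250
merge 9/125 + 91/1000 → 163/1000
merge 103/1000 + 27/250 → 211/1000
merge 163/1000 + 89/500 → 341/1000
merge 1/5 + 211/1000 → 411/1000
merge 31/125 + 341/1000 → 589/1000
merge 411/1000 + 589/1000 → 1
L = 27/250 + 163/1000 + 211/1000 + 341/1000 + 411/1000 + 589/1000 + 1 = 2823/1000 = 2.823 bits/symbol.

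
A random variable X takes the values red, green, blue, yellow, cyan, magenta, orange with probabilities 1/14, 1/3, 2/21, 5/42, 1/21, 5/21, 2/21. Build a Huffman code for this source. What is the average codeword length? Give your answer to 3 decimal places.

Repeatedly combine the two least-probable nodes; the expected code length is the sum of the merged weights.
merge 1/21 + 1/14 → 5/42
merge 2/21 + 2/21 → 4/21
merge 5/42 + 5/42 → 5/21
merge 4/21 + 5/21 → 3/7
merge 5/21 + 1/3 → 4/7
merge 3/7 + 4/7 → 1
L = 5/42 + 4/21 + 5/21 + 3/7 + 4/7 + 1 = 107/42 ≈ 2.548 bits/symbol.

2.548 bits/symbol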